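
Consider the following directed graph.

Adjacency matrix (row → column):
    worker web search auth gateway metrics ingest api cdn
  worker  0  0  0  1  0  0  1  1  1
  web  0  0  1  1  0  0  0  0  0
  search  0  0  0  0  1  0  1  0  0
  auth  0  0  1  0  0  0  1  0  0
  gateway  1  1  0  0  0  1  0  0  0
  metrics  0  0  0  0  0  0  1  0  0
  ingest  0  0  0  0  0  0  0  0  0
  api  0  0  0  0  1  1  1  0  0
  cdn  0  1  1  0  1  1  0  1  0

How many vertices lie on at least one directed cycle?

A vertex is on a directed cycle iff it belongs to a strongly connected component of size ≥ 2 (or has a self-loop).
The vertices on cycles are {api, cdn, web, auth, search, worker, gateway} — 7 in total.

7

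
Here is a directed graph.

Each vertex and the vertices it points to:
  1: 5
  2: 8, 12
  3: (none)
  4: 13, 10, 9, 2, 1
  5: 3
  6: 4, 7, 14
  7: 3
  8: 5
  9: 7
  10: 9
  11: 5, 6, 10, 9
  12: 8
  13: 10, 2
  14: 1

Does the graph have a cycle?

DFS with white/gray/black marking, starting from 8:
8 gray
  5 gray
    3 gray
    3 black
  5 black
8 black
1 gray
  1→5: 5 black — skip
1 black
2 gray
  2→8: 8 black — skip
  12 gray
    12→8: 8 black — skip
  12 black
2 black
4 gray
  13 gray
    10 gray
      9 gray
        7 gray
          7→3: 3 black — skip
        7 black
      9 black
    10 black
    13→2: 2 black — skip
  13 black
  4→10: 10 black — skip
  4→9: 9 black — skip
  4→2: 2 black — skip
  4→1: 1 black — skip
4 black
6 gray
  6→4: 4 black — skip
  6→7: 7 black — skip
  14 gray
    14→1: 1 black — skip
  14 black
6 black
11 gray
  11→5: 5 black — skip
  11→6: 6 black — skip
  11→10: 10 black — skip
  11→9: 9 black — skip
11 black
Every edge goes to a white or black vertex — no back edge, so the graph is acyclic.

No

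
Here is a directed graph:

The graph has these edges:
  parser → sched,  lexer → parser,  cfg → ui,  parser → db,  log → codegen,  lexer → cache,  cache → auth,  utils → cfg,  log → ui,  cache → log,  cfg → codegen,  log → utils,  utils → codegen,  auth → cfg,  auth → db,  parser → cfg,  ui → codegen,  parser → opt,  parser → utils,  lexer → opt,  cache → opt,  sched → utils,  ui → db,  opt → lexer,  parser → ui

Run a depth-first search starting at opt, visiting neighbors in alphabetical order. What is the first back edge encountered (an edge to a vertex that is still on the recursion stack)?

DFS from opt (visiting neighbors in alphabetical order); mark gray on enter, black on exit:
opt gray
  lexer gray
    cache gray
      auth gray
        cfg gray
          codegen gray
          codegen black
          ui gray
            ui→codegen: codegen black — skip
            db gray
            db black
          ui black
        cfg black
        auth→db: db black — skip
      auth black
      log gray
        log→codegen: codegen black — skip
        log→ui: ui black — skip
        utils gray
          utils→cfg: cfg black — skip
          utils→codegen: codegen black — skip
        utils black
      log black
      cache→opt: opt is gray → back edge
First back edge: cache → opt.

cache→opt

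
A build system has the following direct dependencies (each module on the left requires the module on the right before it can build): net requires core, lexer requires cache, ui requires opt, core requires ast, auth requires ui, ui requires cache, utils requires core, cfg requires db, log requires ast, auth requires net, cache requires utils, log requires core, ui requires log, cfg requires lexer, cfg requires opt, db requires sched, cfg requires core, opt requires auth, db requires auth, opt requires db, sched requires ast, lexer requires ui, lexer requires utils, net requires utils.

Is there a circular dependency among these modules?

DFS with white/gray/black marking, starting from db:
db gray
  auth gray
    ui gray
      cache gray
        utils gray
          core gray
            ast gray
            ast black
          core black
        utils black
      cache black
      log gray
        log→core: core black — skip
        log→ast: ast black — skip
      log black
      opt gray
        opt→db: db is gray → back edge
Back edge found, so a cycle exists: db → auth → ui → opt → db.

Yes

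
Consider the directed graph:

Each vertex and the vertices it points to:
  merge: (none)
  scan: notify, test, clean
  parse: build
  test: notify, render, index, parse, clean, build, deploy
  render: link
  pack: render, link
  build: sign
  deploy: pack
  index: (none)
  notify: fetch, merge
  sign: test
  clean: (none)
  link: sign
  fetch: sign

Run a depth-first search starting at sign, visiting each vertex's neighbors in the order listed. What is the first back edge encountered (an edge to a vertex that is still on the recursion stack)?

fetch→sign

DFS from sign (visiting each vertex's neighbors in the order listed); mark gray on enter, black on exit:
sign gray
  test gray
    notify gray
      fetch gray
        fetch→sign: sign is gray → back edge
First back edge: fetch → sign.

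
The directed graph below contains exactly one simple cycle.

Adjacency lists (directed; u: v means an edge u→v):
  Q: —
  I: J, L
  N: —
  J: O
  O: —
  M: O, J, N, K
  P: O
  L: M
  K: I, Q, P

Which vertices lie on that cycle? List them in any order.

DFS with gray/black marking from L:
L gray
  M gray
    O gray
    O black
    J gray
      J→O: O black — skip
    J black
    N gray
    N black
    K gray
      I gray
        I→J: J black — skip
        I→L: L is gray → back edge
Back edge closes the cycle L → M → K → I → L; its vertices are {I, K, L, M}.

I, K, L, M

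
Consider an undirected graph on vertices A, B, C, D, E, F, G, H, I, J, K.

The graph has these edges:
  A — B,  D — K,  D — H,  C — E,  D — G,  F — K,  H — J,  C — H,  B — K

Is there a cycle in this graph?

No

DFS, tracking each vertex's parent; an edge to a visited non-parent vertex closes a cycle.
Start from F:
visit F (parent –)
  visit K (parent F)
    visit B (parent K)
      B–K: parent, skip
      visit A (parent B)
        A–B: parent, skip
    visit D (parent K)
      D–K: parent, skip
      visit G (parent D)
        G–D: parent, skip
      visit H (parent D)
        visit J (parent H)
          J–H: parent, skip
        visit C (parent H)
          C–H: parent, skip
          visit E (parent C)
            E–C: parent, skip
        H–D: parent, skip
    K–F: parent, skip
visit I (parent –)
No non-parent visited neighbor found — the graph is a forest.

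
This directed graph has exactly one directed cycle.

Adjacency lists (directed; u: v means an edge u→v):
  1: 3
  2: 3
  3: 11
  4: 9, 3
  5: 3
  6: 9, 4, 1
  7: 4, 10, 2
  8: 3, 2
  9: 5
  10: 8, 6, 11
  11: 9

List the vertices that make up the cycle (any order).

3, 5, 9, 11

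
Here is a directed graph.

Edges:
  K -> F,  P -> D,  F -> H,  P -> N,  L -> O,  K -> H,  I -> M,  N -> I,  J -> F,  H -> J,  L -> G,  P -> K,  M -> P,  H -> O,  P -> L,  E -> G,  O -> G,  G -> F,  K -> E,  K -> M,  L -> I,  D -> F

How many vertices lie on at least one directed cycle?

A vertex is on a directed cycle iff it belongs to a strongly connected component of size ≥ 2 (or has a self-loop).
The vertices on cycles are {F, G, H, I, J, K, L, M, N, O, P} — 11 in total.

11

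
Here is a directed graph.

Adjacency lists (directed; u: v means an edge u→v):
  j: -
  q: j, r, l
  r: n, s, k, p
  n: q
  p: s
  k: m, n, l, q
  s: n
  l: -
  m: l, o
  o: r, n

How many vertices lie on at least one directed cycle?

8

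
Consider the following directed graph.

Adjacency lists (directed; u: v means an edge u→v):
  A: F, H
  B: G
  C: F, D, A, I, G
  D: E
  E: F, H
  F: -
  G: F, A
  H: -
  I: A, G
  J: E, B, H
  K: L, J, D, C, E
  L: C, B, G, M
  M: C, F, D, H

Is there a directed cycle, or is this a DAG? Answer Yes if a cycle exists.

DFS with white/gray/black marking, starting from H:
H gray
H black
A gray
  F gray
  F black
  A→H: H black — skip
A black
B gray
  G gray
    G→F: F black — skip
    G→A: A black — skip
  G black
B black
C gray
  C→F: F black — skip
  D gray
    E gray
      E→F: F black — skip
      E→H: H black — skip
    E black
  D black
  C→A: A black — skip
  I gray
    I→A: A black — skip
    I→G: G black — skip
  I black
  C→G: G black — skip
C black
J gray
  J→E: E black — skip
  J→B: B black — skip
  J→H: H black — skip
J black
K gray
  L gray
    L→C: C black — skip
    L→B: B black — skip
    L→G: G black — skip
    M gray
      M→C: C black — skip
      M→F: F black — skip
      M→D: D black — skip
      M→H: H black — skip
    M black
  L black
  K→J: J black — skip
  K→D: D black — skip
  K→C: C black — skip
  K→E: E black — skip
K black
Every edge goes to a white or black vertex — no back edge, so the graph is acyclic.

No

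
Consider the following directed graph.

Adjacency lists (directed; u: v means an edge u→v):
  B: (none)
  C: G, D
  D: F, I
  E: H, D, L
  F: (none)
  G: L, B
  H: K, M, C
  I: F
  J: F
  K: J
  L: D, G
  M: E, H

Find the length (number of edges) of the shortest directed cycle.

2

For each vertex v, BFS finds the shortest path from v back to v.
The shortest such closed walk is M → H → M, length 2.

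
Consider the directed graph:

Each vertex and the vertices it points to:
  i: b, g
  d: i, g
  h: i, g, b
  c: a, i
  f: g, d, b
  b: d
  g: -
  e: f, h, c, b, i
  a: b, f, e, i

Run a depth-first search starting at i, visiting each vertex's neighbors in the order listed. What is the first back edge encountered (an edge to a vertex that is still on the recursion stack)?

d->i

DFS from i (visiting each vertex's neighbors in the order listed); mark gray on enter, black on exit:
i gray
  b gray
    d gray
      d→i: i is gray → back edge
First back edge: d → i.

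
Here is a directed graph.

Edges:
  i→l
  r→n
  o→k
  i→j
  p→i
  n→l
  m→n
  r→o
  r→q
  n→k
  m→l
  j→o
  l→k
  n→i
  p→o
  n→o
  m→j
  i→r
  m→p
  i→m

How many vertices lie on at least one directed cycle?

A vertex is on a directed cycle iff it belongs to a strongly connected component of size ≥ 2 (or has a self-loop).
The vertices on cycles are {i, m, n, p, r} — 5 in total.

5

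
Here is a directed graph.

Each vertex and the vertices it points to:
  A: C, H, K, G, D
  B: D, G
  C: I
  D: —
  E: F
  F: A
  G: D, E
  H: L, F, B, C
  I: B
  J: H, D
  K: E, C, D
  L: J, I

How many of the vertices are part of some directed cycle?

A vertex is on a directed cycle iff it belongs to a strongly connected component of size ≥ 2 (or has a self-loop).
The vertices on cycles are {A, B, C, E, F, G, H, I, J, K, L} — 11 in total.

11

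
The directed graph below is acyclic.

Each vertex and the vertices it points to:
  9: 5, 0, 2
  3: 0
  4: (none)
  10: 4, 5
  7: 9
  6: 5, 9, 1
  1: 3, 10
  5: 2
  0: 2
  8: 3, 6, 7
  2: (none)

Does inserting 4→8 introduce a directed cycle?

Yes

Adding 4→8 creates a cycle iff 8 can already reach 4.
Path from 8: 8 → 6 → 1 → 10 → 4.
So 8 → … → 4 → 8 is a cycle.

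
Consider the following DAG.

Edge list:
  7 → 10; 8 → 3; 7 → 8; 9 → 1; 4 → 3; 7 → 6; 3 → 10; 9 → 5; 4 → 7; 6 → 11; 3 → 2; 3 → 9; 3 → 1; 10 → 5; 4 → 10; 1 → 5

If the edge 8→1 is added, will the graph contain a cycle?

No

Adding 8→1 creates a cycle iff 1 can already reach 8.
Explore from 1: no path reaches 8. The graph stays acyclic.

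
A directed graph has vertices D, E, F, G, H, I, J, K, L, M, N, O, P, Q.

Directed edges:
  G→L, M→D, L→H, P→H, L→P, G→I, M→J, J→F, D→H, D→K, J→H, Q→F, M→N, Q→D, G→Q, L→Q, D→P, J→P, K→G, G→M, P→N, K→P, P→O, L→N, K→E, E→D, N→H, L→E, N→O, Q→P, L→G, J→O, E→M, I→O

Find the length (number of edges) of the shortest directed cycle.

For each vertex v, BFS finds the shortest path from v back to v.
The shortest such closed walk is L → G → L, length 2.

2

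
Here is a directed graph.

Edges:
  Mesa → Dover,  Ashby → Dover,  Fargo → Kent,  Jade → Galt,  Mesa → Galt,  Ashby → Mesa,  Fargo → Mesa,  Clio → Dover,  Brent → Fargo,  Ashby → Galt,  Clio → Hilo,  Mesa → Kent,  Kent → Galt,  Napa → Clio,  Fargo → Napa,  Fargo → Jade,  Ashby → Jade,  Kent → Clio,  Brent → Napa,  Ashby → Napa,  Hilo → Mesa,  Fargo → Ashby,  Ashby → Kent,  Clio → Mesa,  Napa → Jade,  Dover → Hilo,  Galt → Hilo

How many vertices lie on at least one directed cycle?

6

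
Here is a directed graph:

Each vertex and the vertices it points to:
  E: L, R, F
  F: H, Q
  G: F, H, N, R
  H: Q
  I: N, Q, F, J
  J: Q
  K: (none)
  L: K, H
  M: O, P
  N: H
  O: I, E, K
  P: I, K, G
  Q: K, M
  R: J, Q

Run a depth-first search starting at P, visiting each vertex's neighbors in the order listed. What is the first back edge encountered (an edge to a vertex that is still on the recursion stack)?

DFS from P (visiting each vertex's neighbors in the order listed); mark gray on enter, black on exit:
P gray
  I gray
    N gray
      H gray
        Q gray
          K gray
          K black
          M gray
            O gray
              O→I: I is gray → back edge
First back edge: O → I.

O→I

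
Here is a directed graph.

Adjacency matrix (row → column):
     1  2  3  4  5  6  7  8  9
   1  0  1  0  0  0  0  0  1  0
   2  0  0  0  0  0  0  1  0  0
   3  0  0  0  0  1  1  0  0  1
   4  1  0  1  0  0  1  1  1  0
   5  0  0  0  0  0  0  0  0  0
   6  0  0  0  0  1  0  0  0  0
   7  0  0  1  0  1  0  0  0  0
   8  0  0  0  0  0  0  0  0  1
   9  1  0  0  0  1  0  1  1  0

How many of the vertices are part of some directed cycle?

A vertex is on a directed cycle iff it belongs to a strongly connected component of size ≥ 2 (or has a self-loop).
The vertices on cycles are {1, 2, 3, 7, 8, 9} — 6 in total.

6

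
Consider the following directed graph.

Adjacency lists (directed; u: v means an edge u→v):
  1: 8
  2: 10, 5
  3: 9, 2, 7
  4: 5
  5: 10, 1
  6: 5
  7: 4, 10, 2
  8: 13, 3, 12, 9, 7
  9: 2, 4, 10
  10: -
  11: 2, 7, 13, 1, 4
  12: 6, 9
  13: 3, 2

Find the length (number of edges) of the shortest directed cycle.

5

For each vertex v, BFS finds the shortest path from v back to v.
The shortest such closed walk is 1 → 8 → 9 → 2 → 5 → 1, length 5.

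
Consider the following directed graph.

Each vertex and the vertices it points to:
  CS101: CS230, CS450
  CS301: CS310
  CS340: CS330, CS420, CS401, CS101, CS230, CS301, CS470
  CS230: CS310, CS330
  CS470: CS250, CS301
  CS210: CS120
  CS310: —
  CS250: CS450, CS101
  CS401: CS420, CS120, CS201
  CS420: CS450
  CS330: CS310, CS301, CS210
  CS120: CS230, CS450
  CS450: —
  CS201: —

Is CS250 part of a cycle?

No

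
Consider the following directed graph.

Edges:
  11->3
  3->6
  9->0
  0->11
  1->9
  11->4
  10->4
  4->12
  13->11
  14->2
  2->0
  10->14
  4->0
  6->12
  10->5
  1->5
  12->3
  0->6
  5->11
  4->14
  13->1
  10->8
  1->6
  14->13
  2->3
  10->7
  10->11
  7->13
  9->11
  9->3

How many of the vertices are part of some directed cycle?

A vertex is on a directed cycle iff it belongs to a strongly connected component of size ≥ 2 (or has a self-loop).
The vertices on cycles are {0, 1, 2, 3, 4, 5, 6, 9, 11, 12, 13, 14} — 12 in total.

12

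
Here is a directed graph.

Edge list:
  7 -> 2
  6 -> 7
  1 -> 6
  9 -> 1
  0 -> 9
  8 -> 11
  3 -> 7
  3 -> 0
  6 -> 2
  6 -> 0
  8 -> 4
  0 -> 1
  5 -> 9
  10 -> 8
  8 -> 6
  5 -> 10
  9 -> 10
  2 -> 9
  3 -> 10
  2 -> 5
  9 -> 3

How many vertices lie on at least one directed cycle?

A vertex is on a directed cycle iff it belongs to a strongly connected component of size ≥ 2 (or has a self-loop).
The vertices on cycles are {0, 1, 2, 3, 5, 6, 7, 8, 9, 10} — 10 in total.

10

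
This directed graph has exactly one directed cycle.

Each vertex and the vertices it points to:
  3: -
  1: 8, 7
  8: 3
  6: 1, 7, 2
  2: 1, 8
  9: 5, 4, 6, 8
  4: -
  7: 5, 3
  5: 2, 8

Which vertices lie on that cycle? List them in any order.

1, 2, 5, 7

DFS with gray/black marking from 5:
5 gray
  2 gray
    1 gray
      8 gray
        3 gray
        3 black
      8 black
      7 gray
        7→5: 5 is gray → back edge
Back edge closes the cycle 5 → 2 → 1 → 7 → 5; its vertices are {1, 2, 5, 7}.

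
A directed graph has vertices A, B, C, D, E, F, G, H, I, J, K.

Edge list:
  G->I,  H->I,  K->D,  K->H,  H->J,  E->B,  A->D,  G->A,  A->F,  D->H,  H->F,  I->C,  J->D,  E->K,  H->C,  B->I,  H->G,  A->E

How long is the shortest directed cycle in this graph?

For each vertex v, BFS finds the shortest path from v back to v.
The shortest such closed walk is D → H → J → D, length 3.

3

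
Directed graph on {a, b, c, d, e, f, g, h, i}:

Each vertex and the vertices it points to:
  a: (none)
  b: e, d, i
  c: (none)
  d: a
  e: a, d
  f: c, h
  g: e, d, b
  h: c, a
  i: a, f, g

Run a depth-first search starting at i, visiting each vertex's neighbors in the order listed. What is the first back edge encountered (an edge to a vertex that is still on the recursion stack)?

b->i

DFS from i (visiting each vertex's neighbors in the order listed); mark gray on enter, black on exit:
i gray
  a gray
  a black
  f gray
    c gray
    c black
    h gray
      h→c: c black — skip
      h→a: a black — skip
    h black
  f black
  g gray
    e gray
      e→a: a black — skip
      d gray
        d→a: a black — skip
      d black
    e black
    g→d: d black — skip
    b gray
      b→e: e black — skip
      b→d: d black — skip
      b→i: i is gray → back edge
First back edge: b → i.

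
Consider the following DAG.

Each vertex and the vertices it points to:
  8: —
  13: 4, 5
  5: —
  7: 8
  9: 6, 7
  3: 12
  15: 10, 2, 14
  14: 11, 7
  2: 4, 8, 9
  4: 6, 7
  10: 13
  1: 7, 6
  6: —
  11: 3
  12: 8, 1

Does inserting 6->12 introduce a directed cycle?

Yes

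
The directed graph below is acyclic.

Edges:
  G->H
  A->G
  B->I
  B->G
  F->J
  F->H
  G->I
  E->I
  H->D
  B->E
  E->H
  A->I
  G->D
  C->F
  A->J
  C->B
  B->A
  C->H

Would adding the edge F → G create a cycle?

Adding F→G creates a cycle iff G can already reach F.
Explore from G: no path reaches F. The graph stays acyclic.

No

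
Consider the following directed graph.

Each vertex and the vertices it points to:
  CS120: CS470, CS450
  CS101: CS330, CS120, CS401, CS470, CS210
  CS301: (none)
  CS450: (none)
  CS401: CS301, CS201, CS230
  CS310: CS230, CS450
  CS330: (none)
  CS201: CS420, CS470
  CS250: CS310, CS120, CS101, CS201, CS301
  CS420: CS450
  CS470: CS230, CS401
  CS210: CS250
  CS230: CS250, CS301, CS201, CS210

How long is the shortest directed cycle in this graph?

For each vertex v, BFS finds the shortest path from v back to v.
The shortest such closed walk is CS101 → CS210 → CS250 → CS101, length 3.

3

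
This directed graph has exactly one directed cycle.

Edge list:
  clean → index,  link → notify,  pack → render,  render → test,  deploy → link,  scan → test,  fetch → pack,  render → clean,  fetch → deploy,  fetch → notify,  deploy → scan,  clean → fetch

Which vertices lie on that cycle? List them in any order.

pack, clean, fetch, render

DFS with gray/black marking from fetch:
fetch gray
  pack gray
    render gray
      test gray
      test black
      clean gray
        clean→fetch: fetch is gray → back edge
Back edge closes the cycle fetch → pack → render → clean → fetch; its vertices are {pack, clean, fetch, render}.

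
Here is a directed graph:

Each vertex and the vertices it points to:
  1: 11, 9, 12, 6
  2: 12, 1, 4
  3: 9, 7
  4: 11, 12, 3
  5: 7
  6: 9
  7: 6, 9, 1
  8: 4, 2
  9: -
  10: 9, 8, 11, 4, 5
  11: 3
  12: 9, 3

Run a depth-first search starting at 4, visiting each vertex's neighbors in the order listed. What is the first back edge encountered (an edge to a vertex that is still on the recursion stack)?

1→11

DFS from 4 (visiting each vertex's neighbors in the order listed); mark gray on enter, black on exit:
4 gray
  11 gray
    3 gray
      9 gray
      9 black
      7 gray
        6 gray
          6→9: 9 black — skip
        6 black
        7→9: 9 black — skip
        1 gray
          1→11: 11 is gray → back edge
First back edge: 1 → 11.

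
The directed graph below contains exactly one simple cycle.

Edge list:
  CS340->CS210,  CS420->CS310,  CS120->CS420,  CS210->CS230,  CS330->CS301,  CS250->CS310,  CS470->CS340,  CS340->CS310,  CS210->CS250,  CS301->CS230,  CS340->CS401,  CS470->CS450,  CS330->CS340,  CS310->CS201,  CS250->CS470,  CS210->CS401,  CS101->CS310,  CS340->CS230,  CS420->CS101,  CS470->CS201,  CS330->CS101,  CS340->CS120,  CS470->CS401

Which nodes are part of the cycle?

CS210, CS250, CS340, CS470

DFS with gray/black marking from CS340:
CS340 gray
  CS210 gray
    CS401 gray
    CS401 black
    CS250 gray
      CS310 gray
        CS201 gray
        CS201 black
      CS310 black
      CS470 gray
        CS450 gray
        CS450 black
        CS470→CS401: CS401 black — skip
        CS470→CS340: CS340 is gray → back edge
Back edge closes the cycle CS340 → CS210 → CS250 → CS470 → CS340; its vertices are {CS210, CS250, CS340, CS470}.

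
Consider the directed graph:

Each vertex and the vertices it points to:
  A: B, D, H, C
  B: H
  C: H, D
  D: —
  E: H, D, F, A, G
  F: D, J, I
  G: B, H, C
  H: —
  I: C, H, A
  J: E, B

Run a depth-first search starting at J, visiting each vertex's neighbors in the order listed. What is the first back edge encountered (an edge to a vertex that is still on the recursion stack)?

F→J

DFS from J (visiting each vertex's neighbors in the order listed); mark gray on enter, black on exit:
J gray
  E gray
    H gray
    H black
    D gray
    D black
    F gray
      F→D: D black — skip
      F→J: J is gray → back edge
First back edge: F → J.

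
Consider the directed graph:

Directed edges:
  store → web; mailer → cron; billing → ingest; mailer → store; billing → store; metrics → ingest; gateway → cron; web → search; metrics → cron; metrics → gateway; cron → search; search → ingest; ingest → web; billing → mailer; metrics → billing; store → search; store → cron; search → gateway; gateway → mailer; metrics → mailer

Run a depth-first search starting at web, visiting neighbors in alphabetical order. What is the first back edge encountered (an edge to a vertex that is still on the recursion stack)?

cron->search

DFS from web (visiting neighbors in alphabetical order); mark gray on enter, black on exit:
web gray
  search gray
    gateway gray
      cron gray
        cron→search: search is gray → back edge
First back edge: cron → search.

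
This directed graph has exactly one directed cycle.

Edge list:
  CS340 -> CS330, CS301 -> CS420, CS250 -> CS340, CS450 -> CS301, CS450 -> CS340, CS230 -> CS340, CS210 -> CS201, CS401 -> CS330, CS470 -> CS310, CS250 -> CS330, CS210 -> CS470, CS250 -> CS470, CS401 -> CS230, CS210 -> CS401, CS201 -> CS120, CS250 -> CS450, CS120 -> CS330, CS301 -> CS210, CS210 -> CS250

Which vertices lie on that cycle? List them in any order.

DFS with gray/black marking from CS301:
CS301 gray
  CS210 gray
    CS250 gray
      CS450 gray
        CS450→CS301: CS301 is gray → back edge
Back edge closes the cycle CS301 → CS210 → CS250 → CS450 → CS301; its vertices are {CS210, CS250, CS301, CS450}.

CS210, CS250, CS301, CS450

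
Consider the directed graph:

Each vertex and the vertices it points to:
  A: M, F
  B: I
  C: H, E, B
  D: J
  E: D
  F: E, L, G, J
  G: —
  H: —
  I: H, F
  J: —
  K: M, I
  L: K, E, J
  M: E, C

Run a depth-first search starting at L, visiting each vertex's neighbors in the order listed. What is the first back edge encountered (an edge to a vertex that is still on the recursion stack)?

F->L

DFS from L (visiting each vertex's neighbors in the order listed); mark gray on enter, black on exit:
L gray
  K gray
    M gray
      E gray
        D gray
          J gray
          J black
        D black
      E black
      C gray
        H gray
        H black
        C→E: E black — skip
        B gray
          I gray
            I→H: H black — skip
            F gray
              F→E: E black — skip
              F→L: L is gray → back edge
First back edge: F → L.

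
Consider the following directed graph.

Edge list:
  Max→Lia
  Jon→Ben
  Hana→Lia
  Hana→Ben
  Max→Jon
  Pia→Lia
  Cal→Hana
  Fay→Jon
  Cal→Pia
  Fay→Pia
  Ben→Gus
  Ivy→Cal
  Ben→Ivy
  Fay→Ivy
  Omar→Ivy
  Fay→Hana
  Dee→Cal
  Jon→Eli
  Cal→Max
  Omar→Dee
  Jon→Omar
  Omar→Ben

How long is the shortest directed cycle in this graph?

4

For each vertex v, BFS finds the shortest path from v back to v.
The shortest such closed walk is Ben → Ivy → Cal → Hana → Ben, length 4.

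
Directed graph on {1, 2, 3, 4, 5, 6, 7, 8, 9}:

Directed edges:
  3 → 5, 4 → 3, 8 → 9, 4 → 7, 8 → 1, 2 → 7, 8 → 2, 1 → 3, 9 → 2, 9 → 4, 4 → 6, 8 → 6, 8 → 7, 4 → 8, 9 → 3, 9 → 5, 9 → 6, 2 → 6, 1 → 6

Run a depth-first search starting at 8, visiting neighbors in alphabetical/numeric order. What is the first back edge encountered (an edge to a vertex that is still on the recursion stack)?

4->8

DFS from 8 (visiting neighbors in alphabetical/numeric order); mark gray on enter, black on exit:
8 gray
  1 gray
    3 gray
      5 gray
      5 black
    3 black
    6 gray
    6 black
  1 black
  2 gray
    2→6: 6 black — skip
    7 gray
    7 black
  2 black
  8→6: 6 black — skip
  8→7: 7 black — skip
  9 gray
    9→2: 2 black — skip
    9→3: 3 black — skip
    4 gray
      4→3: 3 black — skip
      4→6: 6 black — skip
      4→7: 7 black — skip
      4→8: 8 is gray → back edge
First back edge: 4 → 8.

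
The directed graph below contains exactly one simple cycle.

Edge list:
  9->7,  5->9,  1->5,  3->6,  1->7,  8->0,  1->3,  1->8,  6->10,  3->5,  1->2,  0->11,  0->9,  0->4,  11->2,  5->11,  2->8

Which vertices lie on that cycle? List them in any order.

DFS with gray/black marking from 2:
2 gray
  8 gray
    0 gray
      11 gray
        11→2: 2 is gray → back edge
Back edge closes the cycle 2 → 8 → 0 → 11 → 2; its vertices are {0, 2, 8, 11}.

0, 2, 8, 11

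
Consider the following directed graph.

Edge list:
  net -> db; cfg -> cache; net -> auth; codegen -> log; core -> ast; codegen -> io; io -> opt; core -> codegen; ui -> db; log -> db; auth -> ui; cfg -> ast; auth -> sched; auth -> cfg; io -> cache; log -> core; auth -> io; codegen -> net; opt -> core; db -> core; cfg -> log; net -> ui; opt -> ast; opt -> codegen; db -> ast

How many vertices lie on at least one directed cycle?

10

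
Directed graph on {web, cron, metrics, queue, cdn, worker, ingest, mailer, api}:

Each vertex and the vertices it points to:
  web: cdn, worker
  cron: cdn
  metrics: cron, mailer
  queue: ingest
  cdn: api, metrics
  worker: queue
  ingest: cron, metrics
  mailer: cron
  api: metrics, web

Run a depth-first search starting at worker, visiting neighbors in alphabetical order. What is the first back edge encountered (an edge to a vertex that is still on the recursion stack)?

metrics->cron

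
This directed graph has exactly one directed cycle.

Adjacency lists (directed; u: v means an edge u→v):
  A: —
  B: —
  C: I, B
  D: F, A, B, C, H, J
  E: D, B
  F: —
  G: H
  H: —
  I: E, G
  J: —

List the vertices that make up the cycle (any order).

C, D, E, I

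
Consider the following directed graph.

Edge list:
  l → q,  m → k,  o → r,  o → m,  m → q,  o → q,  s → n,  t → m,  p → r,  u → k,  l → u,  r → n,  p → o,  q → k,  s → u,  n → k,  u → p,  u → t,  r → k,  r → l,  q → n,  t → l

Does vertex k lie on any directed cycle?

No

k lies on a cycle iff there is a path from k back to itself.
Exploring from k, it never reaches itself; equivalently, its strongly connected component is a singleton.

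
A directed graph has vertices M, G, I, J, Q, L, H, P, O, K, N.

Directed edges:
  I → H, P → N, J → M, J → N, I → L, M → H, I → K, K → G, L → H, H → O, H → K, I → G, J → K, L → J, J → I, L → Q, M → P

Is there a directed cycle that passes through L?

Yes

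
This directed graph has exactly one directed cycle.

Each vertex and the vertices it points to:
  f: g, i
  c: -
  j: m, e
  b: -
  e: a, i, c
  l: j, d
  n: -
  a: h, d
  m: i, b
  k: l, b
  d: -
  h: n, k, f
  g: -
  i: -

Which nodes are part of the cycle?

a, e, h, j, k, l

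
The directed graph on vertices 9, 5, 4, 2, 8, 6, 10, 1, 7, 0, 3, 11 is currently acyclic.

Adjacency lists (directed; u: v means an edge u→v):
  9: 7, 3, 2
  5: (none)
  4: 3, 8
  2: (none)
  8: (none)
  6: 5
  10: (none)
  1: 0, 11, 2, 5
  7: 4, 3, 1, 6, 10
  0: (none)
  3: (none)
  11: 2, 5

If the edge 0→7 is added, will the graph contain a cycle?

Yes

Adding 0→7 creates a cycle iff 7 can already reach 0.
Path from 7: 7 → 1 → 0.
So 7 → … → 0 → 7 is a cycle.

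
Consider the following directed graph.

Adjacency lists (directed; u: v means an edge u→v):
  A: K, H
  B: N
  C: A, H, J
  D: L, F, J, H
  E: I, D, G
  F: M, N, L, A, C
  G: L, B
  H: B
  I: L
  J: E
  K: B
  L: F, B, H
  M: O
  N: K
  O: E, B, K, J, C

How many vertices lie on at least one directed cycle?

A vertex is on a directed cycle iff it belongs to a strongly connected component of size ≥ 2 (or has a self-loop).
The vertices on cycles are {B, C, D, E, F, G, I, J, K, L, M, N, O} — 13 in total.

13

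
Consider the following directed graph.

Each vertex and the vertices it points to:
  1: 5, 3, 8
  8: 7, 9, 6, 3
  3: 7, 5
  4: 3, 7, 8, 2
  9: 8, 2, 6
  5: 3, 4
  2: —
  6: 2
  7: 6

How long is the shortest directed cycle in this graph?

For each vertex v, BFS finds the shortest path from v back to v.
The shortest such closed walk is 8 → 9 → 8, length 2.

2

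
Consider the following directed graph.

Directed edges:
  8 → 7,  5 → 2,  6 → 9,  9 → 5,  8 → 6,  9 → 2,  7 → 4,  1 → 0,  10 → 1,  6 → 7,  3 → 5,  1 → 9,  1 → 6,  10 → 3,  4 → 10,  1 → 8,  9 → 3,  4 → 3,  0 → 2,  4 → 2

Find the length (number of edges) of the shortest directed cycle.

5

For each vertex v, BFS finds the shortest path from v back to v.
The shortest such closed walk is 10 → 1 → 8 → 7 → 4 → 10, length 5.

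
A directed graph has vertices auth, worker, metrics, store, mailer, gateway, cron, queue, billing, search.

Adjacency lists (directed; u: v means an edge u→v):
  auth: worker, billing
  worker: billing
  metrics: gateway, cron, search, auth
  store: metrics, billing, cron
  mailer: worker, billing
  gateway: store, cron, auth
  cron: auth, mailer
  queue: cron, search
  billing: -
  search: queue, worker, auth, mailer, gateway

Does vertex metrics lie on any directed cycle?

Yes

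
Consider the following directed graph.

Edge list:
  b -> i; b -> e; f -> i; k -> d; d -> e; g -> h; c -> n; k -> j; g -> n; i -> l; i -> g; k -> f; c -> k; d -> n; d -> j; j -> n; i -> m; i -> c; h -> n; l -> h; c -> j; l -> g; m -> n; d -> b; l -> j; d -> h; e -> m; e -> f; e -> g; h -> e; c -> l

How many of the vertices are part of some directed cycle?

A vertex is on a directed cycle iff it belongs to a strongly connected component of size ≥ 2 (or has a self-loop).
The vertices on cycles are {b, c, d, e, f, g, h, i, k, l} — 10 in total.

10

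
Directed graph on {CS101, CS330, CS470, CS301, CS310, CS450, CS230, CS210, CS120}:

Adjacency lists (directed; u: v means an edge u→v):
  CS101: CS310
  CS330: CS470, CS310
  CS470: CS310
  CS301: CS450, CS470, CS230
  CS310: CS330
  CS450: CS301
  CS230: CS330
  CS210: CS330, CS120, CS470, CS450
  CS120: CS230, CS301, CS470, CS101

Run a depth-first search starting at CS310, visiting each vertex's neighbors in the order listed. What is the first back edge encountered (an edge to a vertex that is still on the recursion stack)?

DFS from CS310 (visiting each vertex's neighbors in the order listed); mark gray on enter, black on exit:
CS310 gray
  CS330 gray
    CS470 gray
      CS470→CS310: CS310 is gray → back edge
First back edge: CS470 → CS310.

CS470→CS310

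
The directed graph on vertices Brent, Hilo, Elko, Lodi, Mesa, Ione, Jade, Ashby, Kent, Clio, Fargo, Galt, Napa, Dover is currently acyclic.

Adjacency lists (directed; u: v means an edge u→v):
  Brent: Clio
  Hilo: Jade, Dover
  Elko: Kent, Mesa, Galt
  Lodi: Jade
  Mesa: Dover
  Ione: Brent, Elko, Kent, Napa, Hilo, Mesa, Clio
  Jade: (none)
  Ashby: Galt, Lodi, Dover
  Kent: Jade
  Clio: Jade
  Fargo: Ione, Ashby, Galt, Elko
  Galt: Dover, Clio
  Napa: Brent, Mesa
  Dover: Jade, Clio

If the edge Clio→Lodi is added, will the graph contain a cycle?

No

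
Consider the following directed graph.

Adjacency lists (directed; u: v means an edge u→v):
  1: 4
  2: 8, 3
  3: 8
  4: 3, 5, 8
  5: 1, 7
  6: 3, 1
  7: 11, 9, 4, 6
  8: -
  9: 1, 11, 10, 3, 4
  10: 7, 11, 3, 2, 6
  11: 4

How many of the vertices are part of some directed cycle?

A vertex is on a directed cycle iff it belongs to a strongly connected component of size ≥ 2 (or has a self-loop).
The vertices on cycles are {1, 4, 5, 6, 7, 9, 10, 11} — 8 in total.

8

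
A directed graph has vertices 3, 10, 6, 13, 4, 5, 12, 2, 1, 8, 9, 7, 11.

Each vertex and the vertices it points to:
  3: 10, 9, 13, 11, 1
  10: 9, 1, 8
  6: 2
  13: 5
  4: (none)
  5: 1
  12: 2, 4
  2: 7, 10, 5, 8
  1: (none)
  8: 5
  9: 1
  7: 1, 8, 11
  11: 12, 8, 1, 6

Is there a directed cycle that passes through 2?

2 is on a cycle iff 2 can reach itself via ≥1 edge.
2 → 7 → 11 → 12 → 2 — yes.

Yes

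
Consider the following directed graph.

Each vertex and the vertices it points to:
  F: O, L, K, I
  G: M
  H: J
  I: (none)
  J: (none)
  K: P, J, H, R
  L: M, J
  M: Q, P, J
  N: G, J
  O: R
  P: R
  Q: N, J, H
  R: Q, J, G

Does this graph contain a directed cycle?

Yes

DFS with white/gray/black marking, starting from K:
K gray
  P gray
    R gray
      Q gray
        N gray
          G gray
            M gray
              M→Q: Q is gray → back edge
Back edge found, so a cycle exists: Q → N → G → M → Q.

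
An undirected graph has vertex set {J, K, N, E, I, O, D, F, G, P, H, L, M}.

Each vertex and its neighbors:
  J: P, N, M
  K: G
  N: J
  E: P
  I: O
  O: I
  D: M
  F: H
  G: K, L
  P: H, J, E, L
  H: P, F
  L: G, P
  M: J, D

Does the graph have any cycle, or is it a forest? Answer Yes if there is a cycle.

DFS, tracking each vertex's parent; an edge to a visited non-parent vertex closes a cycle.
Start from M:
visit M (parent –)
  visit J (parent M)
    visit P (parent J)
      visit H (parent P)
        H–P: parent, skip
        visit F (parent H)
          F–H: parent, skip
      P–J: parent, skip
      visit E (parent P)
        E–P: parent, skip
      visit L (parent P)
        visit G (parent L)
          visit K (parent G)
            K–G: parent, skip
          G–L: parent, skip
        L–P: parent, skip
    visit N (parent J)
      N–J: parent, skip
    J–M: parent, skip
  visit D (parent M)
    D–M: parent, skip
visit I (parent –)
  visit O (parent I)
    O–I: parent, skip
No non-parent visited neighbor found — the graph is a forest.

No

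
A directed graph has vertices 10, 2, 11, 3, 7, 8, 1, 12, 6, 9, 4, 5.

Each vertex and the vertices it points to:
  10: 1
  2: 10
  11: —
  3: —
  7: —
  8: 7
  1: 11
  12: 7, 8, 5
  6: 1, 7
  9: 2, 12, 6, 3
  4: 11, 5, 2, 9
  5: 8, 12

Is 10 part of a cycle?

10 lies on a cycle iff there is a path from 10 back to itself.
Exploring from 10, it never reaches itself; equivalently, its strongly connected component is a singleton.

No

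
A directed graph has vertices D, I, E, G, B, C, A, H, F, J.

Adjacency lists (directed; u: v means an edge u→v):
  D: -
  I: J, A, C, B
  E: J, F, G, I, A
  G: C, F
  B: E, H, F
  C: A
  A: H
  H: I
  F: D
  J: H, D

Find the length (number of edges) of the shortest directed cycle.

3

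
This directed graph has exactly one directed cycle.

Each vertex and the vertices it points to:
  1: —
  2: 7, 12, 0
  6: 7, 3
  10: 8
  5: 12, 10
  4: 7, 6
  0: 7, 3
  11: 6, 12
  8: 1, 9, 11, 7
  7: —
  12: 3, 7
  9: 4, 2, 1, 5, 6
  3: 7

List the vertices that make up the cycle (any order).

5, 8, 9, 10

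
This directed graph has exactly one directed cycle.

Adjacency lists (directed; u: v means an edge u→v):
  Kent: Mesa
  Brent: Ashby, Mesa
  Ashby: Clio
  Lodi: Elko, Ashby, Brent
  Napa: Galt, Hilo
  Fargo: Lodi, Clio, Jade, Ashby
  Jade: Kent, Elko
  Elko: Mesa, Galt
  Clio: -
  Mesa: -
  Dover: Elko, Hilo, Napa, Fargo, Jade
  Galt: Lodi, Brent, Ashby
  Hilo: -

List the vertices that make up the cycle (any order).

DFS with gray/black marking from Lodi:
Lodi gray
  Elko gray
    Mesa gray
    Mesa black
    Galt gray
      Galt→Lodi: Lodi is gray → back edge
Back edge closes the cycle Lodi → Elko → Galt → Lodi; its vertices are {Elko, Galt, Lodi}.

Elko, Galt, Lodi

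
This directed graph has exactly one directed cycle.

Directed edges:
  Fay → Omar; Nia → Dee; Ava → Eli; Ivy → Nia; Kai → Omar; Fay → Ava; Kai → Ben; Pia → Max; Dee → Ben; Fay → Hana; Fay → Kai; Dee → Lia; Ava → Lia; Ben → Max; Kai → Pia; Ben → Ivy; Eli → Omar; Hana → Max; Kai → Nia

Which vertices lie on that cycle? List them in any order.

Ben, Dee, Ivy, Nia

DFS with gray/black marking from Nia:
Nia gray
  Dee gray
    Ben gray
      Ivy gray
        Ivy→Nia: Nia is gray → back edge
Back edge closes the cycle Nia → Dee → Ben → Ivy → Nia; its vertices are {Ben, Dee, Ivy, Nia}.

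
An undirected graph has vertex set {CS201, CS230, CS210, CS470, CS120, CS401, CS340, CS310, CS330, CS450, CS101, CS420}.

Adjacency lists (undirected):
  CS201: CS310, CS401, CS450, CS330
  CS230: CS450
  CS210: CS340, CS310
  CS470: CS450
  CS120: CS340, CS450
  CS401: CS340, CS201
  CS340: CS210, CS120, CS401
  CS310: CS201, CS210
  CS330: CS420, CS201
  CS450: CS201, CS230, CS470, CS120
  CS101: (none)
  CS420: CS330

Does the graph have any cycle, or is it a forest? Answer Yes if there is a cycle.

DFS, tracking each vertex's parent; an edge to a visited non-parent vertex closes a cycle.
Start from CS450:
visit CS450 (parent –)
  visit CS201 (parent CS450)
    visit CS310 (parent CS201)
      CS310–CS201: parent, skip
      visit CS210 (parent CS310)
        visit CS340 (parent CS210)
          CS340–CS210: parent, skip
          visit CS120 (parent CS340)
            CS120–CS340: parent, skip
            CS120–CS450: CS450 visited and ≠ parent → cycle
Cycle: CS450 – CS201 – CS310 – CS210 – CS340 – CS120 – CS450.

Yes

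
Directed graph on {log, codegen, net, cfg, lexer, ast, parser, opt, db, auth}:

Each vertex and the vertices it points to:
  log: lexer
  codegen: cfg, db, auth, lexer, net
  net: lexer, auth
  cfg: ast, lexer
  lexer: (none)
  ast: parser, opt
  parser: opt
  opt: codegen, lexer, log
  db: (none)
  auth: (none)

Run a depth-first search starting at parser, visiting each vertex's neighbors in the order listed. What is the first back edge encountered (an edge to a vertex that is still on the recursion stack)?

DFS from parser (visiting each vertex's neighbors in the order listed); mark gray on enter, black on exit:
parser gray
  opt gray
    codegen gray
      cfg gray
        ast gray
          ast→parser: parser is gray → back edge
First back edge: ast → parser.

ast->parser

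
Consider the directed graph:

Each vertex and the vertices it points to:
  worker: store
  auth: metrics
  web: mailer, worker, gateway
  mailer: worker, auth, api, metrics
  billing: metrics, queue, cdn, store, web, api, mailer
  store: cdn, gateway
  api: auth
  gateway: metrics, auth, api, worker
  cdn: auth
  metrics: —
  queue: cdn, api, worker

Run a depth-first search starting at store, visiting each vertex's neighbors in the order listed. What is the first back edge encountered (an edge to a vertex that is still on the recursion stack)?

worker->store

DFS from store (visiting each vertex's neighbors in the order listed); mark gray on enter, black on exit:
store gray
  cdn gray
    auth gray
      metrics gray
      metrics black
    auth black
  cdn black
  gateway gray
    gateway→metrics: metrics black — skip
    gateway→auth: auth black — skip
    api gray
      api→auth: auth black — skip
    api black
    worker gray
      worker→store: store is gray → back edge
First back edge: worker → store.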